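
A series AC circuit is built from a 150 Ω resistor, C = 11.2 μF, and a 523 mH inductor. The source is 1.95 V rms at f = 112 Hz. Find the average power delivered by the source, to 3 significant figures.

ω = 2πf = 703.7 rad/s
X_L = ωL = 368 Ω
X_C = 1/(ωC) = 127 Ω
Net reactance X = X_L − X_C = 241 Ω
Z = 150 + j241 Ω
|Z| = √(150² + 241²) = 284 Ω
∠Z = arctan(241/150) = 58.1°
I = V/|Z| = 6.87 mA
P = VI cos φ = 1.95 × 0.00687 × cos(58.1°) = 7.07 mW

7.07 mW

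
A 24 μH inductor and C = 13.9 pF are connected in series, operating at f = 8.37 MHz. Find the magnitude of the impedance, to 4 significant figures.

ω = 2πf = 5.259e+07 rad/s
X_L = ωL = 1262 Ω
X_C = 1/(ωC) = 1368 Ω
Net reactance X = X_L − X_C = -105.8 Ω
Z = − j105.8 Ω
|Z| = √(0² + 105.8²) = 105.8 Ω

105.8 Ω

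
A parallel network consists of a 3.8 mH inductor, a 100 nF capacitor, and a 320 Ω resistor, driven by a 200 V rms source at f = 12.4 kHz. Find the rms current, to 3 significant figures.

ω = 2πf = 77910 rad/s
X_L = ωL = 296 Ω
X_C = 1/(ωC) = 128 Ω
Parallel: admittances add. Y = 1/R + 1/(jωL) + jωC
Y = (0.00313 + j0.00441) S
|Y| = 0.00541 S → |Z| = 1/|Y| = 185 Ω, ∠Z = −∠Y = -54.7°
I = V/|Z| = 200/185 = 1.08 A

1.08 A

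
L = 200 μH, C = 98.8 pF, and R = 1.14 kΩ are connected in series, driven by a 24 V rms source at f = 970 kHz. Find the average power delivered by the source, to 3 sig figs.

439 mW

ω = 2πf = 6.095e+06 rad/s
X_L = ωL = 1220 Ω
X_C = 1/(ωC) = 1660 Ω
Net reactance X = X_L − X_C = -442 Ω
Z = 1140 − j442 Ω
|Z| = √(1140² + 442²) = 1220 Ω
∠Z = arctan(-442/1140) = -21.2°
I = V/|Z| = 19.6 mA
P = VI cos φ = 24 × 0.0196 × cos(-21.2°) = 439 mW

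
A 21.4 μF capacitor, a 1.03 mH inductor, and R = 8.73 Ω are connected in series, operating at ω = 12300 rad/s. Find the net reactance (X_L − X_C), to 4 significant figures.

8.870 Ω

X_L = ωL = 12.67 Ω
X_C = 1/(ωC) = 3.799 Ω
X = 12.67 − 3.799 = 8.870 Ω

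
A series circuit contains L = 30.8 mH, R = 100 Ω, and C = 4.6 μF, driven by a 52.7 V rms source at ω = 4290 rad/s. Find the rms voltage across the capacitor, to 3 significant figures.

X_L = ωL = 132 Ω
X_C = 1/(ωC) = 50.7 Ω
Net reactance X = X_L − X_C = 81.5 Ω
Z = 100 + j81.5 Ω
|Z| = √(100² + 81.5²) = 129 Ω
I = V/|Z| = 409 mA
V_C = I·|Z_C| = 0.409 × 50.7 = 20.7 V

20.7 V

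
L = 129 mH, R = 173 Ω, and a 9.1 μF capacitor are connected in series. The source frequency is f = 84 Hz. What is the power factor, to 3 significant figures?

0.777

ω = 2πf = 527.8 rad/s
X_L = ωL = 68.1 Ω
X_C = 1/(ωC) = 208 Ω
Net reactance X = X_L − X_C = -140 Ω
Z = 173 − j140 Ω
|Z| = √(173² + 140²) = 223 Ω
∠Z = arctan(-140/173) = -39.0°
cos φ = cos(-39.0°) = 0.777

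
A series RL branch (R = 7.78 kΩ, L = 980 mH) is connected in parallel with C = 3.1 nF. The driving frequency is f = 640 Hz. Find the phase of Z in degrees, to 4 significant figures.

ω = 2πf = 4021 rad/s
X_L = ωL = 3941 Ω
X_C = 1/(ωC) = 80220 Ω
Branch 1 (R+jX_L): Z₁ = 7780 + j3941 Ω, |Z₁| = 8721 Ω
Branch 2 (−jX_C): Z₂ = −j80220 Ω
Parallel: Z = Z₁Z₂/(Z₁+Z₂), |Z| = 9124 Ω, ∠Z = 21.04°

21.04°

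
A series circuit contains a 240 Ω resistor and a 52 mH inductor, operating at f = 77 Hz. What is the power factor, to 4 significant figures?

ω = 2πf = 483.8 rad/s
X_L = ωL = 25.16 Ω
Z = 240.0 + j25.16 Ω
|Z| = √(240.0² + 25.16²) = 241.3 Ω
∠Z = arctan(25.16/240.0) = 5.984°
cos φ = cos(5.984°) = 0.9946

0.9946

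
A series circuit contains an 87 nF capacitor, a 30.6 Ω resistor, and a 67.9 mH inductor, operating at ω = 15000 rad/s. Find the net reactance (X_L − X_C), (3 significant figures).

X_L = ωL = 1020 Ω
X_C = 1/(ωC) = 766 Ω
X = 1020 − 766 = 252 Ω

252 Ω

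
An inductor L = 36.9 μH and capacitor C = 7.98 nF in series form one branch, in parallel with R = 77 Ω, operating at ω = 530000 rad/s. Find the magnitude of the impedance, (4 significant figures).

X_L = ωL = 19.56 Ω
X_C = 1/(ωC) = 236.4 Ω
Branch 1: Z₁ = R = 77.00 Ω
Branch 2 (series LC): Z₂ = j(X_L − X_C) = −j216.9 Ω
Parallel: Z = Z₁Z₂/(Z₁+Z₂), |Z| = 72.56 Ω, ∠Z = -19.55°

72.56 Ω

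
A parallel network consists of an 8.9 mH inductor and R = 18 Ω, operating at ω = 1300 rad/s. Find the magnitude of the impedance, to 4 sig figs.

9.733 Ω

X_L = ωL = 11.57 Ω
Parallel: admittances add. Y = 1/R + 1/(jωL)
Y = (0.05556 − j0.08643) S
|Y| = 0.1027 S → |Z| = 1/|Y| = 9.733 Ω, ∠Z = −∠Y = 57.27°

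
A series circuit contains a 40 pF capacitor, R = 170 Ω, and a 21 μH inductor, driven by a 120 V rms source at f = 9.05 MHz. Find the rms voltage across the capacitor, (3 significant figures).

68.2 V

ω = 2πf = 5.686e+07 rad/s
X_L = ωL = 1190 Ω
X_C = 1/(ωC) = 440 Ω
Net reactance X = X_L − X_C = 754 Ω
Z = 170 + j754 Ω
|Z| = √(170² + 754²) = 773 Ω
I = V/|Z| = 155 mA
V_C = I·|Z_C| = 0.155 × 440 = 68.2 V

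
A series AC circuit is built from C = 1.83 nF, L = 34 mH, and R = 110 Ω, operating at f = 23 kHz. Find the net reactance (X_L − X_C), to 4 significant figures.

ω = 2πf = 144500 rad/s
X_L = ωL = 4913 Ω
X_C = 1/(ωC) = 3781 Ω
X = 4913 − 3781 = 1132 Ω

1132 Ω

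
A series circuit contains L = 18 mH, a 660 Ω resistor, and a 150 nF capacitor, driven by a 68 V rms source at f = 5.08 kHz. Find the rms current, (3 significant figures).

90.1 mA

ω = 2πf = 31920 rad/s
X_L = ωL = 575 Ω
X_C = 1/(ωC) = 209 Ω
Net reactance X = X_L − X_C = 366 Ω
Z = 660 + j366 Ω
|Z| = √(660² + 366²) = 755 Ω
I = V/|Z| = 68/755 = 90.1 mA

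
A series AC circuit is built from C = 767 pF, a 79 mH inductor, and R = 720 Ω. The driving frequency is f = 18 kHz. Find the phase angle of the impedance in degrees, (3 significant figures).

-74.5°

ω = 2πf = 113100 rad/s
X_L = ωL = 8930 Ω
X_C = 1/(ωC) = 11500 Ω
Net reactance X = X_L − X_C = -2590 Ω
Z = 720 − j2590 Ω
|Z| = √(720² + 2590²) = 2690 Ω
∠Z = arctan(-2590/720) = -74.5°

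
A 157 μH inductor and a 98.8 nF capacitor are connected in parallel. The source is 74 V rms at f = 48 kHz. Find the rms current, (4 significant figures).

ω = 2πf = 301600 rad/s
X_L = ωL = 47.35 Ω
X_C = 1/(ωC) = 33.56 Ω
Parallel: admittances add. Y = 1/(jωL) + jωC
Y = (0 + j0.008678) S
|Y| = 0.008678 S → |Z| = 1/|Y| = 115.2 Ω, ∠Z = −∠Y = -90.00°
I = V/|Z| = 74/115.2 = 642.2 mA

642.2 mA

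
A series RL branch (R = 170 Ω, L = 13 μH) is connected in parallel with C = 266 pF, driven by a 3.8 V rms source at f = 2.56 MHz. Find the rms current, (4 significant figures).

ω = 2πf = 1.608e+07 rad/s
X_L = ωL = 209.1 Ω
X_C = 1/(ωC) = 233.7 Ω
Branch 1 (R+jX_L): Z₁ = 170.0 + j209.1 Ω, |Z₁| = 269.5 Ω
Branch 2 (−jX_C): Z₂ = −j233.7 Ω
Parallel: Z = Z₁Z₂/(Z₁+Z₂), |Z| = 366.7 Ω, ∠Z = -30.87°
I = V/|Z| = 3.8/366.7 = 10.36 mA

10.36 mA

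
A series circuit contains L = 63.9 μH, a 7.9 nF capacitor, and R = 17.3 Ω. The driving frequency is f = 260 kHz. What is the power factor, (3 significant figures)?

ω = 2πf = 1.634e+06 rad/s
X_L = ωL = 104 Ω
X_C = 1/(ωC) = 77.5 Ω
Net reactance X = X_L − X_C = 26.9 Ω
Z = 17.3 + j26.9 Ω
|Z| = √(17.3² + 26.9²) = 32.0 Ω
∠Z = arctan(26.9/17.3) = 57.3°
cos φ = cos(57.3°) = 0.541

0.541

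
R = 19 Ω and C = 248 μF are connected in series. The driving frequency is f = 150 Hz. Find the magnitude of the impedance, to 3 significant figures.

19.5 Ω

ω = 2πf = 942.5 rad/s
X_C = 1/(ωC) = 4.28 Ω
Z = 19.0 − j4.28 Ω
|Z| = √(19.0² + 4.28²) = 19.5 Ω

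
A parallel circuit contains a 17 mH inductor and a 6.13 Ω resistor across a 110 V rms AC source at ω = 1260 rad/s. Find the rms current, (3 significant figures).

X_L = ωL = 21.4 Ω
Parallel: admittances add. Y = 1/R + 1/(jωL)
Y = (0.163 − j0.0467) S
|Y| = 0.170 S → |Z| = 1/|Y| = 5.89 Ω, ∠Z = −∠Y = 16.0°
I = V/|Z| = 110/5.89 = 18.7 A

18.7 A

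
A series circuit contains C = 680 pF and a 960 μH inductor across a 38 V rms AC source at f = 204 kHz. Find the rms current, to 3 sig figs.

ω = 2πf = 1.282e+06 rad/s
X_L = ωL = 1230 Ω
X_C = 1/(ωC) = 1150 Ω
Net reactance X = X_L − X_C = 83.2 Ω
Z = j83.2 Ω
|Z| = √(0² + 83.2²) = 83.2 Ω
I = V/|Z| = 38/83.2 = 457 mA

457 mA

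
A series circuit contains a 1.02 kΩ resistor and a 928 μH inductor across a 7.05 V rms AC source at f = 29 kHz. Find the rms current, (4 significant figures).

6.819 mA

ω = 2πf = 182200 rad/s
X_L = ωL = 169.1 Ω
Z = 1020 + j169.1 Ω
|Z| = √(1020² + 169.1²) = 1034 Ω
I = V/|Z| = 7.05/1034 = 6.819 mA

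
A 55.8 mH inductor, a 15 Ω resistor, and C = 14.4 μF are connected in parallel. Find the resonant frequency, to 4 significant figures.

177.6 Hz

ω₀ = 1/√(LC) = 1/√(0.0558 × 1.44e-05) = 1116 rad/s
f₀ = ω₀/(2π) = 177.6 Hz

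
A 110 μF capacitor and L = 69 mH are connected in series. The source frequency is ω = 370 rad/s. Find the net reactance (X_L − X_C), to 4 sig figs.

X_L = ωL = 25.53 Ω
X_C = 1/(ωC) = 24.57 Ω
X = 25.53 − 24.57 = 0.9600 Ω

0.9600 Ω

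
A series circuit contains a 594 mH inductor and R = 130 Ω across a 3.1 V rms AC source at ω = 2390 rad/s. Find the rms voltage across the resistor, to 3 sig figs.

X_L = ωL = 1420 Ω
Z = 130 + j1420 Ω
|Z| = √(130² + 1420²) = 1430 Ω
I = V/|Z| = 2.17 mA
V_R = I·|Z_R| = 0.00217 × 130 = 0.283 V

0.283 V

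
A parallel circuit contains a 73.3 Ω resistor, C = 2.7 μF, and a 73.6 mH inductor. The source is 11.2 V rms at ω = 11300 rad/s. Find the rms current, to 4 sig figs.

X_L = ωL = 831.7 Ω
X_C = 1/(ωC) = 32.78 Ω
Parallel: admittances add. Y = 1/R + 1/(jωL) + jωC
Y = (0.01364 + j0.02931) S
|Y| = 0.03233 S → |Z| = 1/|Y| = 30.93 Ω, ∠Z = −∠Y = -65.04°
I = V/|Z| = 11.2/30.93 = 362.1 mA

362.1 mA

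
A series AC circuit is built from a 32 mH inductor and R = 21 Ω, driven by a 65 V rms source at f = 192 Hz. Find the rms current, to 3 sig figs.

ω = 2πf = 1206 rad/s
X_L = ωL = 38.6 Ω
Z = 21.0 + j38.6 Ω
|Z| = √(21.0² + 38.6²) = 43.9 Ω
I = V/|Z| = 65/43.9 = 1.48 A

1.48 A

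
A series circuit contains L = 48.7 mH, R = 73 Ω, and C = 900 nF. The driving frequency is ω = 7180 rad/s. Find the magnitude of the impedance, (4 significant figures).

X_L = ωL = 349.7 Ω
X_C = 1/(ωC) = 154.8 Ω
Net reactance X = X_L − X_C = 194.9 Ω
Z = 73.00 + j194.9 Ω
|Z| = √(73.00² + 194.9²) = 208.1 Ω

208.1 Ω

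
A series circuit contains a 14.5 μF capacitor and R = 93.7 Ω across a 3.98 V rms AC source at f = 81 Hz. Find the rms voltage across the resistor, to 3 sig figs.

ω = 2πf = 508.9 rad/s
X_C = 1/(ωC) = 136 Ω
Z = 93.7 − j136 Ω
|Z| = √(93.7² + 136²) = 165 Ω
I = V/|Z| = 24.2 mA
V_R = I·|Z_R| = 0.0242 × 93.7 = 2.26 V

2.26 V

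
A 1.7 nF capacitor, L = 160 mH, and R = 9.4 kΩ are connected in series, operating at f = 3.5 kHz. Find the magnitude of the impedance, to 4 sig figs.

ω = 2πf = 21990 rad/s
X_L = ωL = 3519 Ω
X_C = 1/(ωC) = 26750 Ω
Net reactance X = X_L − X_C = -23230 Ω
Z = 9400 − j23230 Ω
|Z| = √(9400² + 23230²) = 25060 Ω

25060 Ω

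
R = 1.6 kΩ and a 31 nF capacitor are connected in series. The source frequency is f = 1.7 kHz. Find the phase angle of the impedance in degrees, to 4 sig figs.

ω = 2πf = 10680 rad/s
X_C = 1/(ωC) = 3020 Ω
Z = 1600 − j3020 Ω
|Z| = √(1600² + 3020²) = 3418 Ω
∠Z = arctan(-3020/1600) = -62.09°

-62.09°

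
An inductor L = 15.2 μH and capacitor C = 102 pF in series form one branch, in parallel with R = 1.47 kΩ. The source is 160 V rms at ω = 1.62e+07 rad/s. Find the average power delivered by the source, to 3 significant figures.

X_L = ωL = 246 Ω
X_C = 1/(ωC) = 605 Ω
Branch 1: Z₁ = R = 1470 Ω
Branch 2 (series LC): Z₂ = j(X_L − X_C) = −j359 Ω
Parallel: Z = Z₁Z₂/(Z₁+Z₂), |Z| = 349 Ω, ∠Z = -76.3°
I = V/|Z| = 459 mA
P = VI cos φ = 160 × 0.459 × cos(-76.3°) = 17.4 W

17.4 W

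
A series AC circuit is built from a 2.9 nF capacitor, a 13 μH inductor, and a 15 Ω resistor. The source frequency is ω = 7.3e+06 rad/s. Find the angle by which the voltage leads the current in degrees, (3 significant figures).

72.5°

X_L = ωL = 94.9 Ω
X_C = 1/(ωC) = 47.2 Ω
Net reactance X = X_L − X_C = 47.7 Ω
Z = 15.0 + j47.7 Ω
|Z| = √(15.0² + 47.7²) = 50.0 Ω
∠Z = arctan(47.7/15.0) = 72.5°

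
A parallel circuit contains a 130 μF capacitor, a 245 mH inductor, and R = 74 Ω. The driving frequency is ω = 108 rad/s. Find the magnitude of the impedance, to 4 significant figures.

X_L = ωL = 26.46 Ω
X_C = 1/(ωC) = 71.23 Ω
Parallel: admittances add. Y = 1/R + 1/(jωL) + jωC
Y = (0.01351 − j0.02375) S
|Y| = 0.02733 S → |Z| = 1/|Y| = 36.59 Ω, ∠Z = −∠Y = 60.36°

36.59 Ω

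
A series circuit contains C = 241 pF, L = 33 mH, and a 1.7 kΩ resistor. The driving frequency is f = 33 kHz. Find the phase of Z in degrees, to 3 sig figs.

ω = 2πf = 207300 rad/s
X_L = ωL = 6840 Ω
X_C = 1/(ωC) = 20000 Ω
Net reactance X = X_L − X_C = -13200 Ω
Z = 1700 − j13200 Ω
|Z| = √(1700² + 13200²) = 13300 Ω
∠Z = arctan(-13200/1700) = -82.6°

-82.6°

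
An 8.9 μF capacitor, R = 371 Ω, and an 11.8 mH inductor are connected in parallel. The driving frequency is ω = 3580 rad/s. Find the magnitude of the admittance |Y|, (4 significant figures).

8.622 mS

X_L = ωL = 42.24 Ω
X_C = 1/(ωC) = 31.39 Ω
Parallel: admittances add. Y = 1/R + 1/(jωL) + jωC
Y = (0.002695 + j0.008190) S
|Y| = 0.008622 S → |Z| = 1/|Y| = 116.0 Ω, ∠Z = −∠Y = -71.78°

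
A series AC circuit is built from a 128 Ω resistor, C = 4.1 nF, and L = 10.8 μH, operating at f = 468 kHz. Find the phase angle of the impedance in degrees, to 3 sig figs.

-21.8°

ω = 2πf = 2.941e+06 rad/s
X_L = ωL = 31.8 Ω
X_C = 1/(ωC) = 82.9 Ω
Net reactance X = X_L − X_C = -51.2 Ω
Z = 128 − j51.2 Ω
|Z| = √(128² + 51.2²) = 138 Ω
∠Z = arctan(-51.2/128) = -21.8°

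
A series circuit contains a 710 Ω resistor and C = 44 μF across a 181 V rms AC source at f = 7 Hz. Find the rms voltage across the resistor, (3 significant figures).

146 V

ω = 2πf = 43.98 rad/s
X_C = 1/(ωC) = 517 Ω
Z = 710 − j517 Ω
|Z| = √(710² + 517²) = 878 Ω
I = V/|Z| = 206 mA
V_R = I·|Z_R| = 0.206 × 710 = 146 V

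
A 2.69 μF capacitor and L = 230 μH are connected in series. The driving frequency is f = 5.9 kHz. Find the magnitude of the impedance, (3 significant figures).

1.50 Ω

ω = 2πf = 37070 rad/s
X_L = ωL = 8.53 Ω
X_C = 1/(ωC) = 10.0 Ω
Net reactance X = X_L − X_C = -1.50 Ω
Z = − j1.50 Ω
|Z| = √(0² + 1.50²) = 1.50 Ω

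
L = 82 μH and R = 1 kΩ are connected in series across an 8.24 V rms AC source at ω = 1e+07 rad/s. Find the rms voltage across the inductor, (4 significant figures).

5.225 V

X_L = ωL = 820.0 Ω
Z = 1000 + j820.0 Ω
|Z| = √(1000² + 820.0²) = 1293 Ω
I = V/|Z| = 6.372 mA
V_L = I·|Z_L| = 0.006372 × 820.0 = 5.225 V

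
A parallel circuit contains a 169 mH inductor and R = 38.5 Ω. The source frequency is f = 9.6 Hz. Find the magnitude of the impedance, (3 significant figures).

9.85 Ω

ω = 2πf = 60.32 rad/s
X_L = ωL = 10.2 Ω
Parallel: admittances add. Y = 1/R + 1/(jωL)
Y = (0.0260 − j0.0981) S
|Y| = 0.101 S → |Z| = 1/|Y| = 9.85 Ω, ∠Z = −∠Y = 75.2°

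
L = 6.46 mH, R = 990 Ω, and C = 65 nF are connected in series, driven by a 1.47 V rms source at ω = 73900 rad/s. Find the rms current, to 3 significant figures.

1.43 mA

X_L = ωL = 477 Ω
X_C = 1/(ωC) = 208 Ω
Net reactance X = X_L − X_C = 269 Ω
Z = 990 + j269 Ω
|Z| = √(990² + 269²) = 1030 Ω
I = V/|Z| = 1.47/1030 = 1.43 mA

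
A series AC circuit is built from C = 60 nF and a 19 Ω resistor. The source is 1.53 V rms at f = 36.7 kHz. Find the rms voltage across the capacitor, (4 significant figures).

ω = 2πf = 230600 rad/s
X_C = 1/(ωC) = 72.28 Ω
Z = 19.00 − j72.28 Ω
|Z| = √(19.00² + 72.28²) = 74.73 Ω
I = V/|Z| = 20.47 mA
V_C = I·|Z_C| = 0.02047 × 72.28 = 1.480 V

1.480 V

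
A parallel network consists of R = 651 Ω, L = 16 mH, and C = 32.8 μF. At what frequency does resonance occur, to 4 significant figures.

219.7 Hz

ω₀ = 1/√(LC) = 1/√(0.016 × 3.28e-05) = 1380 rad/s
f₀ = ω₀/(2π) = 219.7 Hz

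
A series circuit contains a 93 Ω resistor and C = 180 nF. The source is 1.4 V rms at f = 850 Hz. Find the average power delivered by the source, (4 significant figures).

167.1 μW

ω = 2πf = 5341 rad/s
X_C = 1/(ωC) = 1040 Ω
Z = 93.00 − j1040 Ω
|Z| = √(93.00² + 1040²) = 1044 Ω
∠Z = arctan(-1040/93.00) = -84.89°
I = V/|Z| = 1.341 mA
P = VI cos φ = 1.4 × 0.001341 × cos(-84.89°) = 167.1 μW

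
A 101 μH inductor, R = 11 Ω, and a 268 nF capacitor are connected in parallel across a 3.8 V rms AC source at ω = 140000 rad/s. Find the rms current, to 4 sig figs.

X_L = ωL = 14.14 Ω
X_C = 1/(ωC) = 26.65 Ω
Parallel: admittances add. Y = 1/R + 1/(jωL) + jωC
Y = (0.09091 − j0.03320) S
|Y| = 0.09678 S → |Z| = 1/|Y| = 10.33 Ω, ∠Z = −∠Y = 20.06°
I = V/|Z| = 3.8/10.33 = 367.8 mA

367.8 mA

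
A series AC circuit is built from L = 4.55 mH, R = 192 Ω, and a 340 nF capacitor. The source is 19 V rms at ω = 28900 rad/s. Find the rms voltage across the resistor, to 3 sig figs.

X_L = ωL = 131 Ω
X_C = 1/(ωC) = 102 Ω
Net reactance X = X_L − X_C = 29.7 Ω
Z = 192 + j29.7 Ω
|Z| = √(192² + 29.7²) = 194 Ω
I = V/|Z| = 97.8 mA
V_R = I·|Z_R| = 0.0978 × 192 = 18.8 V

18.8 V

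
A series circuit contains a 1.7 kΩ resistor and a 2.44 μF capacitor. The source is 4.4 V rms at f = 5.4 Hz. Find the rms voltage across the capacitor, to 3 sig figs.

4.36 V

ω = 2πf = 33.93 rad/s
X_C = 1/(ωC) = 12100 Ω
Z = 1700 − j12100 Ω
|Z| = √(1700² + 12100²) = 12200 Ω
I = V/|Z| = 361 μA
V_C = I·|Z_C| = 0.000361 × 12100 = 4.36 V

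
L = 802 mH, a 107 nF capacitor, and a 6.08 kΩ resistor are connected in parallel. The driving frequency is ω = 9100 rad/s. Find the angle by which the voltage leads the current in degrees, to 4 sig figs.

X_L = ωL = 7298 Ω
X_C = 1/(ωC) = 1027 Ω
Parallel: admittances add. Y = 1/R + 1/(jωL) + jωC
Y = (0.0001645 + j0.0008367) S
|Y| = 0.0008527 S → |Z| = 1/|Y| = 1173 Ω, ∠Z = −∠Y = -78.88°

-78.88°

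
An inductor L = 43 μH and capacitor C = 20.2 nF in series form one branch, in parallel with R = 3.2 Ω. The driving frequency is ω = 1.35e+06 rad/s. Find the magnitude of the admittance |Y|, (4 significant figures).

316.0 mS

X_L = ωL = 58.05 Ω
X_C = 1/(ωC) = 36.67 Ω
Branch 1: Z₁ = R = 3.200 Ω
Branch 2 (series LC): Z₂ = j(X_L − X_C) = j21.38 Ω
Parallel: Z = Z₁Z₂/(Z₁+Z₂), |Z| = 3.165 Ω, ∠Z = 8.513°
|Y| = 1/|Z| = 316.0 mS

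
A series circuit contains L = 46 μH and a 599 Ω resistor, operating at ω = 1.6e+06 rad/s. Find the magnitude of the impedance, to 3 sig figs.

604 Ω

X_L = ωL = 73.6 Ω
Z = 599 + j73.6 Ω
|Z| = √(599² + 73.6²) = 604 Ω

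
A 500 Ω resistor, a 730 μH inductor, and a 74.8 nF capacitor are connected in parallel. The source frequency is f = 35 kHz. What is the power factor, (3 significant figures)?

0.192

ω = 2πf = 219900 rad/s
X_L = ωL = 161 Ω
X_C = 1/(ωC) = 60.8 Ω
Parallel: admittances add. Y = 1/R + 1/(jωL) + jωC
Y = (0.00200 + j0.0102) S
|Y| = 0.0104 S → |Z| = 1/|Y| = 96.0 Ω, ∠Z = −∠Y = -78.9°
cos φ = cos(-78.9°) = 0.192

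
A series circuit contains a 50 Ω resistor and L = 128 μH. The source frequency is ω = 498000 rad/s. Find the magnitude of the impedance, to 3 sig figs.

81.0 Ω

X_L = ωL = 63.7 Ω
Z = 50.0 + j63.7 Ω
|Z| = √(50.0² + 63.7²) = 81.0 Ω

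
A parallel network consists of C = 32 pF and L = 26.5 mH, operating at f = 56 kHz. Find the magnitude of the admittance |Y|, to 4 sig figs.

95.99 μS

ω = 2πf = 351900 rad/s
X_L = ωL = 9324 Ω
X_C = 1/(ωC) = 88810 Ω
Parallel: admittances add. Y = 1/(jωL) + jωC
Y = (0 − j9.599e-05) S
|Y| = 9.599e-05 S → |Z| = 1/|Y| = 10420 Ω, ∠Z = −∠Y = 90.00°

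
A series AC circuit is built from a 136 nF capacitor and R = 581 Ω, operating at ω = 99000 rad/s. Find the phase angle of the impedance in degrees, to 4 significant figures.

-7.285°

X_C = 1/(ωC) = 74.27 Ω
Z = 581.0 − j74.27 Ω
|Z| = √(581.0² + 74.27²) = 585.7 Ω
∠Z = arctan(-74.27/581.0) = -7.285°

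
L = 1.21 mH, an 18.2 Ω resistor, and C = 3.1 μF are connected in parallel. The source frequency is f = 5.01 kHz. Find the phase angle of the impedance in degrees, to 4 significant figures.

-52.39°

ω = 2πf = 31480 rad/s
X_L = ωL = 38.09 Ω
X_C = 1/(ωC) = 10.25 Ω
Parallel: admittances add. Y = 1/R + 1/(jωL) + jωC
Y = (0.05495 + j0.07133) S
|Y| = 0.09004 S → |Z| = 1/|Y| = 11.11 Ω, ∠Z = −∠Y = -52.39°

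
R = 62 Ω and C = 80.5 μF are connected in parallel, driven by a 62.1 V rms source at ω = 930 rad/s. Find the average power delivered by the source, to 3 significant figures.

62.2 W

X_C = 1/(ωC) = 13.4 Ω
Parallel: admittances add. Y = 1/R + jωC
Y = (0.0161 + j0.0749) S
|Y| = 0.0766 S → |Z| = 1/|Y| = 13.1 Ω, ∠Z = −∠Y = -77.8°
I = V/|Z| = 4.76 A
P = VI cos φ = 62.1 × 4.76 × cos(-77.8°) = 62.2 W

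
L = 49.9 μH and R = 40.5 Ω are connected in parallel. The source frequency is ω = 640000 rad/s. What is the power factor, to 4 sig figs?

X_L = ωL = 31.94 Ω
Parallel: admittances add. Y = 1/R + 1/(jωL)
Y = (0.02469 − j0.03131) S
|Y| = 0.03988 S → |Z| = 1/|Y| = 25.08 Ω, ∠Z = −∠Y = 51.74°
cos φ = cos(51.74°) = 0.6192

0.6192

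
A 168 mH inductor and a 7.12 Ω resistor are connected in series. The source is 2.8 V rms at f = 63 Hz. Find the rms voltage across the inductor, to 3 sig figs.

ω = 2πf = 395.8 rad/s
X_L = ωL = 66.5 Ω
Z = 7.12 + j66.5 Ω
|Z| = √(7.12² + 66.5²) = 66.9 Ω
I = V/|Z| = 41.9 mA
V_L = I·|Z_L| = 0.0419 × 66.5 = 2.78 V

2.78 V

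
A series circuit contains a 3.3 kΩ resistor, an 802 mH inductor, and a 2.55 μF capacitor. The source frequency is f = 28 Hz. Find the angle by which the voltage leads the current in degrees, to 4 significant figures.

ω = 2πf = 175.9 rad/s
X_L = ωL = 141.1 Ω
X_C = 1/(ωC) = 2229 Ω
Net reactance X = X_L − X_C = -2088 Ω
Z = 3300 − j2088 Ω
|Z| = √(3300² + 2088²) = 3905 Ω
∠Z = arctan(-2088/3300) = -32.32°

-32.32°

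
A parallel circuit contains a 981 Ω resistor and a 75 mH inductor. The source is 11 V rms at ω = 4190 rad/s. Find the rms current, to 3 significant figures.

36.8 mA

X_L = ωL = 314 Ω
Parallel: admittances add. Y = 1/R + 1/(jωL)
Y = (0.00102 − j0.00318) S
|Y| = 0.00334 S → |Z| = 1/|Y| = 299 Ω, ∠Z = −∠Y = 72.2°
I = V/|Z| = 11/299 = 36.8 mA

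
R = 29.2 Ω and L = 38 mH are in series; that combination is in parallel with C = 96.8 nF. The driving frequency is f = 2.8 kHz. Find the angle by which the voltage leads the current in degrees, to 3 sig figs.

ω = 2πf = 17590 rad/s
X_L = ωL = 669 Ω
X_C = 1/(ωC) = 587 Ω
Branch 1 (R+jX_L): Z₁ = 29.2 + j669 Ω, |Z₁| = 669 Ω
Branch 2 (−jX_C): Z₂ = −j587 Ω
Parallel: Z = Z₁Z₂/(Z₁+Z₂), |Z| = 4550 Ω, ∠Z = -72.8°

-72.8°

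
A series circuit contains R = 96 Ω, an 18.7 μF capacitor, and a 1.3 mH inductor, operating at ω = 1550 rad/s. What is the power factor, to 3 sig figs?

X_L = ωL = 2.02 Ω
X_C = 1/(ωC) = 34.5 Ω
Net reactance X = X_L − X_C = -32.5 Ω
Z = 96.0 − j32.5 Ω
|Z| = √(96.0² + 32.5²) = 101 Ω
∠Z = arctan(-32.5/96.0) = -18.7°
cos φ = cos(-18.7°) = 0.947

0.947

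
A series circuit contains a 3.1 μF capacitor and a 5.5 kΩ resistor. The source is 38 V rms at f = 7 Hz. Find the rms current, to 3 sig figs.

ω = 2πf = 43.98 rad/s
X_C = 1/(ωC) = 7330 Ω
Z = 5500 − j7330 Ω
|Z| = √(5500² + 7330²) = 9170 Ω
I = V/|Z| = 38/9170 = 4.15 mA

4.15 mA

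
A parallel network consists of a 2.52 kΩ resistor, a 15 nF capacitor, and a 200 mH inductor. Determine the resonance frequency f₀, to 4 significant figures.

ω₀ = 1/√(LC) = 1/√(0.2 × 1.5e-08) = 18260 rad/s
f₀ = ω₀/(2π) = 2.906 kHz

2.906 kHz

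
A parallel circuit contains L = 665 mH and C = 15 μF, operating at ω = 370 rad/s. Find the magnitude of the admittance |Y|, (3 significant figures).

1.49 mS

X_L = ωL = 246 Ω
X_C = 1/(ωC) = 180 Ω
Parallel: admittances add. Y = 1/(jωL) + jωC
Y = (0 + j0.00149) S
|Y| = 0.00149 S → |Z| = 1/|Y| = 673 Ω, ∠Z = −∠Y = -90.0°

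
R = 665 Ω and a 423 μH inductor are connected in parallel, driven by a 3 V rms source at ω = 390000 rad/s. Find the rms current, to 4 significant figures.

18.74 mA

X_L = ωL = 165.0 Ω
Parallel: admittances add. Y = 1/R + 1/(jωL)
Y = (0.001504 − j0.006062) S
|Y| = 0.006245 S → |Z| = 1/|Y| = 160.1 Ω, ∠Z = −∠Y = 76.07°
I = V/|Z| = 3/160.1 = 18.74 mA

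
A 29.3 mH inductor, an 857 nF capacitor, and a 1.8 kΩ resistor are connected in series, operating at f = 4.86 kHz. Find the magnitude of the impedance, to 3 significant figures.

1990 Ω

ω = 2πf = 30540 rad/s
X_L = ωL = 895 Ω
X_C = 1/(ωC) = 38.2 Ω
Net reactance X = X_L − X_C = 857 Ω
Z = 1800 + j857 Ω
|Z| = √(1800² + 857²) = 1990 Ω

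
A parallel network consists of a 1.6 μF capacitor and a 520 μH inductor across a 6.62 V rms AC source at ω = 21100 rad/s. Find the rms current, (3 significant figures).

X_L = ωL = 11.0 Ω
X_C = 1/(ωC) = 29.6 Ω
Parallel: admittances add. Y = 1/(jωL) + jωC
Y = (0 − j0.0574) S
|Y| = 0.0574 S → |Z| = 1/|Y| = 17.4 Ω, ∠Z = −∠Y = 90.0°
I = V/|Z| = 6.62/17.4 = 380 mA

380 mA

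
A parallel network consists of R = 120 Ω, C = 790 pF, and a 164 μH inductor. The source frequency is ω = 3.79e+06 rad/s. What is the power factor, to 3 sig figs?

0.986

X_L = ωL = 622 Ω
X_C = 1/(ωC) = 334 Ω
Parallel: admittances add. Y = 1/R + 1/(jωL) + jωC
Y = (0.00833 + j0.00139) S
|Y| = 0.00845 S → |Z| = 1/|Y| = 118 Ω, ∠Z = −∠Y = -9.44°
cos φ = cos(-9.44°) = 0.986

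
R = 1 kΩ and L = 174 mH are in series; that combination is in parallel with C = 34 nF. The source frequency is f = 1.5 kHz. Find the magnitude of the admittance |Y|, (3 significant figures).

298 μS

ω = 2πf = 9425 rad/s
X_L = ωL = 1640 Ω
X_C = 1/(ωC) = 3120 Ω
Branch 1 (R+jX_L): Z₁ = 1000 + j1640 Ω, |Z₁| = 1920 Ω
Branch 2 (−jX_C): Z₂ = −j3120 Ω
Parallel: Z = Z₁Z₂/(Z₁+Z₂), |Z| = 3350 Ω, ∠Z = 24.6°
|Y| = 1/|Z| = 298 μS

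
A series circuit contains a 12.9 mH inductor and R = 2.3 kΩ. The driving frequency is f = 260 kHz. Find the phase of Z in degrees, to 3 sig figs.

83.8°

ω = 2πf = 1.634e+06 rad/s
X_L = ωL = 21100 Ω
Z = 2300 + j21100 Ω
|Z| = √(2300² + 21100²) = 21200 Ω
∠Z = arctan(21100/2300) = 83.8°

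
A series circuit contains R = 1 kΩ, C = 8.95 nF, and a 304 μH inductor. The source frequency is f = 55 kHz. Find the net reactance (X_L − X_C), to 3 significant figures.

-218 Ω

ω = 2πf = 345600 rad/s
X_L = ωL = 105 Ω
X_C = 1/(ωC) = 323 Ω
X = 105 − 323 = -218 Ω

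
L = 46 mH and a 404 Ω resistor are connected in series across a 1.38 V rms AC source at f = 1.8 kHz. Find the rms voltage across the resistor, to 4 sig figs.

ω = 2πf = 11310 rad/s
X_L = ωL = 520.2 Ω
Z = 404.0 + j520.2 Ω
|Z| = √(404.0² + 520.2²) = 658.7 Ω
I = V/|Z| = 2.095 mA
V_R = I·|Z_R| = 0.002095 × 404.0 = 0.8464 V

0.8464 V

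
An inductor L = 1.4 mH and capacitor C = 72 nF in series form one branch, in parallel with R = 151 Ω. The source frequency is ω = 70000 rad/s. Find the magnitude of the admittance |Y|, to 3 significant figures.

12.0 mS

X_L = ωL = 98.0 Ω
X_C = 1/(ωC) = 198 Ω
Branch 1: Z₁ = R = 151 Ω
Branch 2 (series LC): Z₂ = j(X_L − X_C) = −j100 Ω
Parallel: Z = Z₁Z₂/(Z₁+Z₂), |Z| = 83.6 Ω, ∠Z = -56.4°
|Y| = 1/|Z| = 12.0 mS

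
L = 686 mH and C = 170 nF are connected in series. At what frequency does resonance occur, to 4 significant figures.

466.1 Hz

ω₀ = 1/√(LC) = 1/√(0.686 × 1.7e-07) = 2928 rad/s
f₀ = ω₀/(2π) = 466.1 Hz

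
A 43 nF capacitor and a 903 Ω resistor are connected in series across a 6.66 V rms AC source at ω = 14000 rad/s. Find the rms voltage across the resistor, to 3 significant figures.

X_C = 1/(ωC) = 1660 Ω
Z = 903 − j1660 Ω
|Z| = √(903² + 1660²) = 1890 Ω
I = V/|Z| = 3.52 mA
V_R = I·|Z_R| = 0.00352 × 903 = 3.18 V

3.18 V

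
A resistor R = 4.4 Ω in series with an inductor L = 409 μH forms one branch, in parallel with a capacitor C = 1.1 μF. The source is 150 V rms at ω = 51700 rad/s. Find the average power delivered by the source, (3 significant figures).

X_L = ωL = 21.1 Ω
X_C = 1/(ωC) = 17.6 Ω
Branch 1 (R+jX_L): Z₁ = 4.40 + j21.1 Ω, |Z₁| = 21.6 Ω
Branch 2 (−jX_C): Z₂ = −j17.6 Ω
Parallel: Z = Z₁Z₂/(Z₁+Z₂), |Z| = 67.1 Ω, ∠Z = -50.7°
I = V/|Z| = 2.24 A
P = VI cos φ = 150 × 2.24 × cos(-50.7°) = 212 W

212 W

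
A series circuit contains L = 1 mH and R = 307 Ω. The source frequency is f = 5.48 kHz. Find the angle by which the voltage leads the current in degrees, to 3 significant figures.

ω = 2πf = 34430 rad/s
X_L = ωL = 34.4 Ω
Z = 307 + j34.4 Ω
|Z| = √(307² + 34.4²) = 309 Ω
∠Z = arctan(34.4/307) = 6.40°

6.40°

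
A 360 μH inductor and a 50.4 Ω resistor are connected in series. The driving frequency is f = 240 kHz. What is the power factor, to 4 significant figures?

ω = 2πf = 1.508e+06 rad/s
X_L = ωL = 542.9 Ω
Z = 50.40 + j542.9 Ω
|Z| = √(50.40² + 542.9²) = 545.2 Ω
∠Z = arctan(542.9/50.40) = 84.70°
cos φ = cos(84.70°) = 0.09244

0.09244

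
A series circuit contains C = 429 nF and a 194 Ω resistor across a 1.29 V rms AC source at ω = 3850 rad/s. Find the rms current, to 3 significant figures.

X_C = 1/(ωC) = 605 Ω
Z = 194 − j605 Ω
|Z| = √(194² + 605²) = 636 Ω
I = V/|Z| = 1.29/636 = 2.03 mA

2.03 mA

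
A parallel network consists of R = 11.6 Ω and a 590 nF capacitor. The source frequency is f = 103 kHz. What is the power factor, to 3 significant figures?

ω = 2πf = 647200 rad/s
X_C = 1/(ωC) = 2.62 Ω
Parallel: admittances add. Y = 1/R + jωC
Y = (0.0862 + j0.382) S
|Y| = 0.391 S → |Z| = 1/|Y| = 2.55 Ω, ∠Z = −∠Y = -77.3°
cos φ = cos(-77.3°) = 0.220

0.220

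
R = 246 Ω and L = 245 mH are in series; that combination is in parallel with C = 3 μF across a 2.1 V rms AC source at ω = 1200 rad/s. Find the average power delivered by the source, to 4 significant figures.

X_L = ωL = 294.0 Ω
X_C = 1/(ωC) = 277.8 Ω
Branch 1 (R+jX_L): Z₁ = 246.0 + j294.0 Ω, |Z₁| = 383.3 Ω
Branch 2 (−jX_C): Z₂ = −j277.8 Ω
Parallel: Z = Z₁Z₂/(Z₁+Z₂), |Z| = 431.9 Ω, ∠Z = -43.69°
I = V/|Z| = 4.862 mA
P = VI cos φ = 2.1 × 0.004862 × cos(-43.69°) = 7.382 mW

7.382 mW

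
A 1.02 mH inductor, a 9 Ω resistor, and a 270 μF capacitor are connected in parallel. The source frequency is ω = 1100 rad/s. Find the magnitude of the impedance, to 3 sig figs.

X_L = ωL = 1.12 Ω
X_C = 1/(ωC) = 3.37 Ω
Parallel: admittances add. Y = 1/R + 1/(jωL) + jωC
Y = (0.111 − j0.594) S
|Y| = 0.605 S → |Z| = 1/|Y| = 1.65 Ω, ∠Z = −∠Y = 79.4°

1.65 Ω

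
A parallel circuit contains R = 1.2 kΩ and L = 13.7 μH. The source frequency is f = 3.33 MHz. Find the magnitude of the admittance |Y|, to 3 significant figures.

ω = 2πf = 2.092e+07 rad/s
X_L = ωL = 287 Ω
Parallel: admittances add. Y = 1/R + 1/(jωL)
Y = (0.000833 − j0.00349) S
|Y| = 0.00359 S → |Z| = 1/|Y| = 279 Ω, ∠Z = −∠Y = 76.6°

3.59 mS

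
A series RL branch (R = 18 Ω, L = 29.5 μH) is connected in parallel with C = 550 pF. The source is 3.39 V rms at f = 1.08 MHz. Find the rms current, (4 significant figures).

ω = 2πf = 6.786e+06 rad/s
X_L = ωL = 200.2 Ω
X_C = 1/(ωC) = 267.9 Ω
Branch 1 (R+jX_L): Z₁ = 18.00 + j200.2 Ω, |Z₁| = 201.0 Ω
Branch 2 (−jX_C): Z₂ = −j267.9 Ω
Parallel: Z = Z₁Z₂/(Z₁+Z₂), |Z| = 768.2 Ω, ∠Z = 69.98°
I = V/|Z| = 3.39/768.2 = 4.413 mA

4.413 mA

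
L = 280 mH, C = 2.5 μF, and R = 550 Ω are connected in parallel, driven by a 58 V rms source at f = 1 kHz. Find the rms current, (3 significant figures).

ω = 2πf = 6283 rad/s
X_L = ωL = 1760 Ω
X_C = 1/(ωC) = 63.7 Ω
Parallel: admittances add. Y = 1/R + 1/(jωL) + jωC
Y = (0.00182 + j0.0151) S
|Y| = 0.0152 S → |Z| = 1/|Y| = 65.6 Ω, ∠Z = −∠Y = -83.2°
I = V/|Z| = 58/65.6 = 884 mA

884 mA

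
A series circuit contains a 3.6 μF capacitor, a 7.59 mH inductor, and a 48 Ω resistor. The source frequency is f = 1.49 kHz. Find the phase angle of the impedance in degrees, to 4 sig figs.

ω = 2πf = 9362 rad/s
X_L = ωL = 71.06 Ω
X_C = 1/(ωC) = 29.67 Ω
Net reactance X = X_L − X_C = 41.39 Ω
Z = 48.00 + j41.39 Ω
|Z| = √(48.00² + 41.39²) = 63.38 Ω
∠Z = arctan(41.39/48.00) = 40.77°

40.77°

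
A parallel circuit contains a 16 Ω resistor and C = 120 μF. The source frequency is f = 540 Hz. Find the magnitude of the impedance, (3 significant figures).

ω = 2πf = 3393 rad/s
X_C = 1/(ωC) = 2.46 Ω
Parallel: admittances add. Y = 1/R + jωC
Y = (0.0625 + j0.407) S
|Y| = 0.412 S → |Z| = 1/|Y| = 2.43 Ω, ∠Z = −∠Y = -81.3°

2.43 Ω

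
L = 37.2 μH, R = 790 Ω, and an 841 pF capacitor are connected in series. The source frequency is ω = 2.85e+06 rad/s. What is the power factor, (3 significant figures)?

0.930

X_L = ωL = 106 Ω
X_C = 1/(ωC) = 417 Ω
Net reactance X = X_L − X_C = -311 Ω
Z = 790 − j311 Ω
|Z| = √(790² + 311²) = 849 Ω
∠Z = arctan(-311/790) = -21.5°
cos φ = cos(-21.5°) = 0.930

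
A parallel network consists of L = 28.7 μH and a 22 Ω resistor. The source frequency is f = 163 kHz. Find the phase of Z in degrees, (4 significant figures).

36.81°

ω = 2πf = 1.024e+06 rad/s
X_L = ωL = 29.39 Ω
Parallel: admittances add. Y = 1/R + 1/(jωL)
Y = (0.04545 − j0.03402) S
|Y| = 0.05678 S → |Z| = 1/|Y| = 17.61 Ω, ∠Z = −∠Y = 36.81°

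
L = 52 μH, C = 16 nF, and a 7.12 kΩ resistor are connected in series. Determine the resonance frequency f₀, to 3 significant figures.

174 kHz

ω₀ = 1/√(LC) = 1/√(5.2e-05 × 1.6e-08) = 1.096e+06 rad/s
f₀ = ω₀/(2π) = 174 kHz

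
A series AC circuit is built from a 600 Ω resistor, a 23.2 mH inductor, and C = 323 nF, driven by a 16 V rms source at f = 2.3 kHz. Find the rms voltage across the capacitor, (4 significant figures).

5.600 V

ω = 2πf = 14450 rad/s
X_L = ωL = 335.3 Ω
X_C = 1/(ωC) = 214.2 Ω
Net reactance X = X_L − X_C = 121.0 Ω
Z = 600.0 + j121.0 Ω
|Z| = √(600.0² + 121.0²) = 612.1 Ω
I = V/|Z| = 26.14 mA
V_C = I·|Z_C| = 0.02614 × 214.2 = 5.600 V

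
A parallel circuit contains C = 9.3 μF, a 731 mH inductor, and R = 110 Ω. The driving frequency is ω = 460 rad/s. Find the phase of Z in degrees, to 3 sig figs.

-8.16°

X_L = ωL = 336 Ω
X_C = 1/(ωC) = 234 Ω
Parallel: admittances add. Y = 1/R + 1/(jωL) + jωC
Y = (0.00909 + j0.00130) S
|Y| = 0.00918 S → |Z| = 1/|Y| = 109 Ω, ∠Z = −∠Y = -8.16°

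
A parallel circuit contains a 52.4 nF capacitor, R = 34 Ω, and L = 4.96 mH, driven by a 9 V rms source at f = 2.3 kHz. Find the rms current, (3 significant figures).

ω = 2πf = 14450 rad/s
X_L = ωL = 71.7 Ω
X_C = 1/(ωC) = 1320 Ω
Parallel: admittances add. Y = 1/R + 1/(jωL) + jωC
Y = (0.0294 − j0.0132) S
|Y| = 0.0322 S → |Z| = 1/|Y| = 31.0 Ω, ∠Z = −∠Y = 24.2°
I = V/|Z| = 9/31.0 = 290 mA

290 mA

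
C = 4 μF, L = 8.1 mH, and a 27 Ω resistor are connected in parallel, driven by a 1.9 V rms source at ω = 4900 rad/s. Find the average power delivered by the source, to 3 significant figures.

134 mW

X_L = ωL = 39.7 Ω
X_C = 1/(ωC) = 51.0 Ω
Parallel: admittances add. Y = 1/R + 1/(jωL) + jωC
Y = (0.0370 − j0.00560) S
|Y| = 0.0375 S → |Z| = 1/|Y| = 26.7 Ω, ∠Z = −∠Y = 8.59°
I = V/|Z| = 71.2 mA
P = VI cos φ = 1.9 × 0.0712 × cos(8.59°) = 134 mW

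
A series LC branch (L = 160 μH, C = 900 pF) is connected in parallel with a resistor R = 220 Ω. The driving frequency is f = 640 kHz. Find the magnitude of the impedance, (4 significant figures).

188.7 Ω

ω = 2πf = 4.021e+06 rad/s
X_L = ωL = 643.4 Ω
X_C = 1/(ωC) = 276.3 Ω
Branch 1: Z₁ = R = 220.0 Ω
Branch 2 (series LC): Z₂ = j(X_L − X_C) = j367.1 Ω
Parallel: Z = Z₁Z₂/(Z₁+Z₂), |Z| = 188.7 Ω, ∠Z = 30.93°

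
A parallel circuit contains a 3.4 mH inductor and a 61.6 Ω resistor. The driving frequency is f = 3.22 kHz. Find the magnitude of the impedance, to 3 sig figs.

ω = 2πf = 20230 rad/s
X_L = ωL = 68.8 Ω
Parallel: admittances add. Y = 1/R + 1/(jωL)
Y = (0.0162 − j0.0145) S
|Y| = 0.0218 S → |Z| = 1/|Y| = 45.9 Ω, ∠Z = −∠Y = 41.8°

45.9 Ω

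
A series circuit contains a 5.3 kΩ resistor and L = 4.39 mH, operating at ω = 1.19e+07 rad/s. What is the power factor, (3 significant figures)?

X_L = ωL = 52200 Ω
Z = 5300 + j52200 Ω
|Z| = √(5300² + 52200²) = 52500 Ω
∠Z = arctan(52200/5300) = 84.2°
cos φ = cos(84.2°) = 0.101

0.101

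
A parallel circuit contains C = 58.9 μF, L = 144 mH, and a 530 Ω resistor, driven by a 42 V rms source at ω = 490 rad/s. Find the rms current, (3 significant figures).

622 mA

X_L = ωL = 70.6 Ω
X_C = 1/(ωC) = 34.6 Ω
Parallel: admittances add. Y = 1/R + 1/(jωL) + jωC
Y = (0.00189 + j0.0147) S
|Y| = 0.0148 S → |Z| = 1/|Y| = 67.5 Ω, ∠Z = −∠Y = -82.7°
I = V/|Z| = 42/67.5 = 622 mA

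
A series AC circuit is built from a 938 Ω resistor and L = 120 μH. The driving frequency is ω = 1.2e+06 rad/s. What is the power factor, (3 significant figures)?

X_L = ωL = 144 Ω
Z = 938 + j144 Ω
|Z| = √(938² + 144²) = 949 Ω
∠Z = arctan(144/938) = 8.73°
cos φ = cos(8.73°) = 0.988

0.988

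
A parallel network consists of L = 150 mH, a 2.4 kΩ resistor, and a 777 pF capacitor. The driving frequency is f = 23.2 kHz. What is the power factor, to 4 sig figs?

0.9871

ω = 2πf = 145800 rad/s
X_L = ωL = 21870 Ω
X_C = 1/(ωC) = 8829 Ω
Parallel: admittances add. Y = 1/R + 1/(jωL) + jωC
Y = (0.0004167 + j6.753e-05) S
|Y| = 0.0004221 S → |Z| = 1/|Y| = 2369 Ω, ∠Z = −∠Y = -9.206°
cos φ = cos(-9.206°) = 0.9871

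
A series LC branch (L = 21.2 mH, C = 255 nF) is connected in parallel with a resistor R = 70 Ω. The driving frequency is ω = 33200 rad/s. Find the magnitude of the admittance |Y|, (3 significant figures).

X_L = ωL = 704 Ω
X_C = 1/(ωC) = 118 Ω
Branch 1: Z₁ = R = 70.0 Ω
Branch 2 (series LC): Z₂ = j(X_L − X_C) = j586 Ω
Parallel: Z = Z₁Z₂/(Z₁+Z₂), |Z| = 69.5 Ω, ∠Z = 6.82°
|Y| = 1/|Z| = 14.4 mS

14.4 mS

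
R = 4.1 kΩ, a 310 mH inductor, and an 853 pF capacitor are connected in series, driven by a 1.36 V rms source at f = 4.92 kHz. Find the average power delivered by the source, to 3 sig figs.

ω = 2πf = 30910 rad/s
X_L = ωL = 9580 Ω
X_C = 1/(ωC) = 37900 Ω
Net reactance X = X_L − X_C = -28300 Ω
Z = 4100 − j28300 Ω
|Z| = √(4100² + 28300²) = 28600 Ω
∠Z = arctan(-28300/4100) = -81.8°
I = V/|Z| = 47.5 μA
P = VI cos φ = 1.36 × 4.75e-05 × cos(-81.8°) = 9.25 μW

9.25 μW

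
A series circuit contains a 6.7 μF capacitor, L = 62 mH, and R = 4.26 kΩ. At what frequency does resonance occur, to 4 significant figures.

ω₀ = 1/√(LC) = 1/√(0.062 × 6.7e-06) = 1552 rad/s
f₀ = ω₀/(2π) = 246.9 Hz

246.9 Hz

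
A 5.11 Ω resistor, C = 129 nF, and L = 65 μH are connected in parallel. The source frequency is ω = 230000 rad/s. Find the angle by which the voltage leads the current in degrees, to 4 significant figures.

X_L = ωL = 14.95 Ω
X_C = 1/(ωC) = 33.70 Ω
Parallel: admittances add. Y = 1/R + 1/(jωL) + jωC
Y = (0.1957 − j0.03722) S
|Y| = 0.1992 S → |Z| = 1/|Y| = 5.020 Ω, ∠Z = −∠Y = 10.77°

10.77°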